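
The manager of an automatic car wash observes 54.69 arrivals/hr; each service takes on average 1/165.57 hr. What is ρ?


ρ = λ/μ = 54.69/165.57 = 0.3303

Final: 0.3303


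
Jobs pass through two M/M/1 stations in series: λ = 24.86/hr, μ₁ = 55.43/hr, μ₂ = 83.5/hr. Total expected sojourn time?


Each node sees arrival rate λ = 24.86/hr (tandem ⇒ throughput preserved).
W₁ = 1/(μ₁−λ) = 1/(55.43−24.86) = 0.03271 hr
W₂ = 1/(μ₂−λ) = 1/(83.5−24.86) = 0.01705 hr
W_total = W₁ + W₂ = 0.03271 + 0.01705 = 0.04977 hr

Final: 0.04977 hr


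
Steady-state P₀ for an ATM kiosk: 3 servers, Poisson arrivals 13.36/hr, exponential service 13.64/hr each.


a = λ/μ = 13.36/13.64 = 0.9795; ρ = a/c = 0.3265
Σ_{k=0}^{2} a^k/k! (terms k=0..2) = 1.00000 + 0.97947 + 0.47968 = 2.45915
Tail: a^3/(3!(1−ρ)) = 0.93967/(6·0.6735) = 0.23253
P₀ = 1/(2.45915 + 0.23253) = 1/2.69169 = 0.371514

Final: 0.371514


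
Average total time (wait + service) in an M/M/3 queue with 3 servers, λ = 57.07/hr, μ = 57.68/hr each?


a = 0.9894; ρ = 0.3298; P₀ = 0.367676
Lq = P₀·a^c·ρ/(c!(1−ρ)²) = 0.04358
Wq = Lq/λ = 0.04358/57.07 = 0.0007637 hr
W = Wq + 1/μ = 0.0007637 + 0.01734 = 0.01810 hr

Final: 0.01810 hr


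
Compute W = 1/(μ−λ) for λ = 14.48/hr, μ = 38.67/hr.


W = 1/(μ−λ) = 1/(38.67 − 14.48) = 1/24.19 = 0.04134 hr

Final: 0.04134 hr


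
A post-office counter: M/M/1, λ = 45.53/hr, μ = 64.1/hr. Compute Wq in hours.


ρ = 45.53/64.1 = 0.7103
Wq = ρ/(μ−λ) = 0.7103/(64.1 − 45.53) = 0.7103/18.57 = 0.03825 hr

Final: 0.03825 hr


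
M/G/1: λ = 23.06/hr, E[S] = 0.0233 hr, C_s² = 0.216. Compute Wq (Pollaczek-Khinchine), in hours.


ρ = λ·E[S] = 23.06·0.0233 = 0.5373
E[S²] = E[S]²(1+C_s²) = 0.0233²·(1+0.216) = 0.0006602
Wq = λ·E[S²]/(2(1−ρ)) = 23.06·0.0006602/(2·0.4627) = 0.01645 hr

Final: 0.01645 hr


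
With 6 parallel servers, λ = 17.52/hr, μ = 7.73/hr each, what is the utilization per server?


ρ = λ/(cμ) = 17.52/(6·7.73) = 17.52/46.38 = 0.3777

Final: 0.3777


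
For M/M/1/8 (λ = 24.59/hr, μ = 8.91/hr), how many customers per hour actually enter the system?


ρ = 2.7598; P_K = (1−ρ)ρ^8/(1−ρ^9) = 0.637726
λ_eff = λ(1 − P_K) = 24.59·(1 − 0.637726) = 24.59·0.362274 = 8.9083 /hr

Final: 8.9083 /hr


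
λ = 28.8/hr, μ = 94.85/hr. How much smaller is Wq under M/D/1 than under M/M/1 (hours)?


ρ = 28.8/94.85 = 0.3036
Wq(M/M/1) = ρ/(μ−λ) = 0.3036/66.05 = 0.004597 hr
Wq(M/D/1) = ρ/(2(μ−λ)) = 0.002299 hr
Savings = 0.004597 − 0.002299 = 0.002299 hr

Final: 0.002299 hr


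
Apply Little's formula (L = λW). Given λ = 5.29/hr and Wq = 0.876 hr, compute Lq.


Lq = λWq = 5.29·0.876 = 4.6340

Final: 4.6340


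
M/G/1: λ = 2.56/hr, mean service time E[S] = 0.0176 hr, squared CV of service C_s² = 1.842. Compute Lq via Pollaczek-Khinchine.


ρ = λ·E[S] = 2.56·0.0176 = 0.04506
Lq = ρ²(1+C_s²)/(2(1−ρ)) = 0.002030·(1+1.842)/(2·0.9549)
= 0.002030·2.8420/1.9099 = 0.003021

Final: 0.003021


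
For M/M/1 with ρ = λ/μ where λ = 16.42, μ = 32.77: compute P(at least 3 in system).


ρ = 16.42/32.77 = 0.5011
P(N ≥ n) = ρ^n = 0.5011^3 = 0.125803

Final: 0.125803


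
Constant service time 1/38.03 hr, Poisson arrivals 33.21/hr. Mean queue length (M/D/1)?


ρ = 33.21/38.03 = 0.8733
M/D/1: Lq = ρ²/(2(1−ρ)) = 0.7626/(2·0.1267) = 3.00839

Final: 3.00839


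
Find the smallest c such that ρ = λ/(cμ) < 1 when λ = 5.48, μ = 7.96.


Stability requires cμ > λ ⇔ c > λ/μ.
λ/μ = 5.48/7.96 = 0.6884
Minimum integer c = ⌊0.6884⌋ + 1 = 1
Check: 1·7.96 = 7.96 > 5.48, while 0·7.96 = 0.00 ≤ 5.48

Final: 1 servers


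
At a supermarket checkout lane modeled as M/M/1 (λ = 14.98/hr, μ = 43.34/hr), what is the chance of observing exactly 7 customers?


ρ = 14.98/43.34 = 0.3456
P_n = (1−ρ)·ρ^n = (1 − 0.3456)·0.3456^7 = 0.6544·0.0005893 = 0.0003856

Final: 0.0003856


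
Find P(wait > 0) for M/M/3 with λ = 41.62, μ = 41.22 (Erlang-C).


a = λ/μ = 1.0097; ρ = a/3 = 0.3366
P₀ = 0.359964 (from M/M/c formula)
C(c,a) = [a^c/(c!(1−ρ))]·P₀ = [1.02940/(6·0.6634)]·0.359964
= 0.25860·0.359964 = 0.093088

Final: 0.093088


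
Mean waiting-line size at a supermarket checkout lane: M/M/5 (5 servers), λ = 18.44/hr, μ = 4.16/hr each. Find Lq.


a = λ/μ = 4.4327; ρ = a/5 = 0.8865
P₀ = 0.005829
Lq = P₀·a^c·ρ / (c!·(1−ρ)²) = 0.005829·1711.34642·0.8865/(120·0.01287)
= 5.72482

Final: 5.72482


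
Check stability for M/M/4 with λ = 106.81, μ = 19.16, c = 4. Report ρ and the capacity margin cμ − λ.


Total capacity cμ = 4·19.16 = 76.64/hr
ρ = λ/(cμ) = 106.81/76.64 = 1.3937
Stable ⇔ ρ < 1: NO
Spare capacity = cμ − λ = 76.64 − 106.81 = -30.17/hr

Final: ρ = 1.3937; unstable; margin = -30.17/hr


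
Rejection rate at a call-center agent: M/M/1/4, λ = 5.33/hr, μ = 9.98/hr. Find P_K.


ρ = λ/μ = 5.33/9.98 = 0.5341
P_K = (1−ρ)ρ^K/(1−ρ^(K+1)) = (0.4659·0.081355)/(1 − 0.043449)
= 0.037906/0.956551 = 0.039628

Final: 0.039628


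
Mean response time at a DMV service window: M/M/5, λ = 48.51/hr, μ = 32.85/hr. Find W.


a = 1.4767; ρ = 0.2953; P₀ = 0.228053
Lq = P₀·a^c·ρ/(c!(1−ρ)²) = 0.007938
Wq = Lq/λ = 0.007938/48.51 = 0.0001636 hr
W = Wq + 1/μ = 0.0001636 + 0.03044 = 0.03061 hr

Final: 0.03061 hr


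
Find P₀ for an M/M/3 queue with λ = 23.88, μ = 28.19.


a = λ/μ = 23.88/28.19 = 0.8471; ρ = a/c = 0.2824
Σ_{k=0}^{2} a^k/k! (terms k=0..2) = 1.00000 + 0.84711 + 0.35880 = 2.20591
Tail: a^3/(3!(1−ρ)) = 0.60788/(6·0.7176) = 0.14118
P₀ = 1/(2.20591 + 0.14118) = 1/2.34708 = 0.426061

Final: 0.426061


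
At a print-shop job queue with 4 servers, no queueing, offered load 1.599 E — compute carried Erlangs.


B(4,1.599) = 0.056381 (Erlang-B)
Carried load = a(1 − B) = 1.599·(1 − 0.056381) = 1.599·0.943619 = 1.5088 E

Final: 1.5088 Erlangs


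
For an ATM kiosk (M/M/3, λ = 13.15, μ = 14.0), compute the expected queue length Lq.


a = λ/μ = 0.9393; ρ = a/3 = 0.3131
P₀ = 0.387374
Lq = P₀·a^c·ρ / (c!·(1−ρ)²) = 0.387374·0.82869·0.3131/(6·0.47184)
= 0.03550

Final: 0.03550


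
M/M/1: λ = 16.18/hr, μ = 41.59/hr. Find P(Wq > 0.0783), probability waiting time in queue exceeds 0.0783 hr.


ρ = 16.18/41.59 = 0.3890
P(Wq > t) = ρ·e^{−(μ−λ)t} = 0.3890·e^{−1.9896}
= 0.3890·0.136750 = 0.053201

Final: 0.053201


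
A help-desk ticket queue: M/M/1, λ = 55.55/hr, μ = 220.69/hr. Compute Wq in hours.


ρ = 55.55/220.69 = 0.2517
Wq = ρ/(μ−λ) = 0.2517/(220.69 − 55.55) = 0.2517/165.14 = 0.001524 hr

Final: 0.001524 hr


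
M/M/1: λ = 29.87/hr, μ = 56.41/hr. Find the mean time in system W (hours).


W = 1/(μ−λ) = 1/(56.41 − 29.87) = 1/26.54 = 0.03768 hr

Final: 0.03768 hr


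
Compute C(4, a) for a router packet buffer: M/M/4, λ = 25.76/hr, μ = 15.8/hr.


a = λ/μ = 1.6304; ρ = a/4 = 0.4076
P₀ = 0.193098 (from M/M/c formula)
C(c,a) = [a^c/(c!(1−ρ))]·P₀ = [7.06570/(24·0.5924)]·0.193098
= 0.49696·0.193098 = 0.095963

Final: 0.095963


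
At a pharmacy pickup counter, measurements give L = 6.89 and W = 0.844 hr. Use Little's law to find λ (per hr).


λ = L/W = 6.89/0.844 = 8.1635 /hr

Final: 8.1635 /hr


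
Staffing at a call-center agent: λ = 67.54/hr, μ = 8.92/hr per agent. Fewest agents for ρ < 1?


Stability requires cμ > λ ⇔ c > λ/μ.
λ/μ = 67.54/8.92 = 7.5717
Minimum integer c = ⌊7.5717⌋ + 1 = 8
Check: 8·8.92 = 71.36 > 67.54, while 7·8.92 = 62.44 ≤ 67.54

Final: 8 servers


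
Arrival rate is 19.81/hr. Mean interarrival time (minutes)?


Mean interarrival time = 1/λ = 1/19.81 hour = 0.05048 hour
In minutes: 0.05048 × 60 = 3.0288 min

Final: 3.0288 min


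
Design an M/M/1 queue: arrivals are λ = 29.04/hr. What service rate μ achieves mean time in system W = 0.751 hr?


W = 1/(μ−λ) ⇒ μ − λ = 1/W = 1/0.751 = 1.3316
μ = λ + 1/W = 29.04 + 1.3316 = 30.3716 per hr

Final: 30.3716 /hr


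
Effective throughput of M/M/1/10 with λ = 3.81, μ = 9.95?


ρ = 0.3829; P_K = (1−ρ)ρ^10/(1−ρ^11) = 0.00004182
λ_eff = λ(1 − P_K) = 3.81·(1 − 0.00004182) = 3.81·0.999958 = 3.8098 /hr

Final: 3.8098 /hr


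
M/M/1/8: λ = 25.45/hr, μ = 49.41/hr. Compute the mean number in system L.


ρ = 25.45/49.41 = 0.5151
L = ρ[1 − (K+1)ρ^K + Kρ^(K+1)] / [(1−ρ)(1−ρ^(K+1))]
Numerator: 0.5151·(1 − 9·0.004954 + 8·0.002552) = 0.502626
Denominator: (0.4849)·(0.997448) = 0.483685
L = 0.502626/0.483685 = 1.0392

Final: 1.0392


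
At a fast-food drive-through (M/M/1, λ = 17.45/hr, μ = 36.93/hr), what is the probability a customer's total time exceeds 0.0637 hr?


W ~ Exponential(μ−λ) for M/M/1.
μ − λ = 36.93 − 17.45 = 19.4800
P(W > t) = e^{−(μ−λ)t} = e^{−1.2409} = 0.289131

Final: 0.289131


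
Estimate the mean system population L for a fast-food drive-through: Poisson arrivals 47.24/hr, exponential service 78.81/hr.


ρ = λ/μ = 47.24/78.81 = 0.5994
L = ρ/(1−ρ) = 0.5994/(1 − 0.5994) = 0.5994/0.4006 = 1.4964

Final: 1.4964


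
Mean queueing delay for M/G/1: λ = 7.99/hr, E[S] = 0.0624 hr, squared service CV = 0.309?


ρ = λ·E[S] = 7.99·0.0624 = 0.4986
E[S²] = E[S]²(1+C_s²) = 0.0624²·(1+0.309) = 0.005097
Wq = λ·E[S²]/(2(1−ρ)) = 7.99·0.005097/(2·0.5014) = 0.04061 hr

Final: 0.04061 hr


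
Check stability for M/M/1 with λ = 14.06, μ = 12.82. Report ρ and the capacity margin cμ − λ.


Total capacity cμ = 1·12.82 = 12.82/hr
ρ = λ/(cμ) = 14.06/12.82 = 1.0967
Stable ⇔ ρ < 1: NO
Spare capacity = cμ − λ = 12.82 − 14.06 = -1.24/hr

Final: ρ = 1.0967; unstable; margin = -1.24/hr


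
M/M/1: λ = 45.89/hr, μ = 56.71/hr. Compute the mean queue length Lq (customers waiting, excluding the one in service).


ρ = 45.89/56.71 = 0.8092
Lq = ρ²/(1−ρ) = 0.6548/0.1908 = 3.4320

Final: 3.4320


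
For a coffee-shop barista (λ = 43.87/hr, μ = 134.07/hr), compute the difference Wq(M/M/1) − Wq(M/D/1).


ρ = 43.87/134.07 = 0.3272
Wq(M/M/1) = ρ/(μ−λ) = 0.3272/90.20 = 0.003628 hr
Wq(M/D/1) = ρ/(2(μ−λ)) = 0.001814 hr
Savings = 0.003628 − 0.001814 = 0.001814 hr

Final: 0.001814 hr


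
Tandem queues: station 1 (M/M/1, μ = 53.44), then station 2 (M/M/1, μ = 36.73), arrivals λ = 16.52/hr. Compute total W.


Each node sees arrival rate λ = 16.52/hr (tandem ⇒ throughput preserved).
W₁ = 1/(μ₁−λ) = 1/(53.44−16.52) = 0.02709 hr
W₂ = 1/(μ₂−λ) = 1/(36.73−16.52) = 0.04948 hr
W_total = W₁ + W₂ = 0.02709 + 0.04948 = 0.07657 hr

Final: 0.07657 hr


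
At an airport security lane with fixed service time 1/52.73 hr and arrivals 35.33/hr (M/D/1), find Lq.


ρ = 35.33/52.73 = 0.6700
M/D/1: Lq = ρ²/(2(1−ρ)) = 0.4489/(2·0.3300) = 0.68022

Final: 0.68022


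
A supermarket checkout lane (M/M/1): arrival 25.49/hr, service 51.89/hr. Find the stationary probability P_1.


ρ = 25.49/51.89 = 0.4912
P_n = (1−ρ)·ρ^n = (1 − 0.4912)·0.4912^1 = 0.5088·0.491231 = 0.249923

Final: 0.249923


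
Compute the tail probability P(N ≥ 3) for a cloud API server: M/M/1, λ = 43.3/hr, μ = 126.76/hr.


ρ = 43.3/126.76 = 0.3416
P(N ≥ n) = ρ^n = 0.3416^3 = 0.039858

Final: 0.039858


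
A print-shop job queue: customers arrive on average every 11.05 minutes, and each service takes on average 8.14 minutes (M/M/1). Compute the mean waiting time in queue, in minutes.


λ = 60/11.05 = 5.4299 /hr
μ = 60/8.14 = 7.3710 /hr
ρ = λ/μ = 5.4299/7.3710 = 0.7367
Wq = ρ/(μ−λ) = 0.7367/(7.3710−5.4299) = 0.37949 hr
In minutes: 0.37949·60 = 22.770 min

Final: 22.770 min


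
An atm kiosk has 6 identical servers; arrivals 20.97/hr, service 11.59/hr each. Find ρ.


ρ = λ/(cμ) = 20.97/(6·11.59) = 20.97/69.54 = 0.3016

Final: 0.3016


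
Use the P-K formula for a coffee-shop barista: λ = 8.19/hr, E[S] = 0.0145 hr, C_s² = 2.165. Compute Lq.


ρ = λ·E[S] = 8.19·0.0145 = 0.1188
Lq = ρ²(1+C_s²)/(2(1−ρ)) = 0.01410·(1+2.165)/(2·0.8812)
= 0.01410·3.1650/1.7625 = 0.02533

Final: 0.02533


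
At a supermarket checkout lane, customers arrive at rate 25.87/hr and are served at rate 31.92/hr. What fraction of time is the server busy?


ρ = λ/μ = 25.87/31.92 = 0.8105

Final: 0.8105


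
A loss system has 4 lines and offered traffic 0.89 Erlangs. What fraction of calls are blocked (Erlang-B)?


B(c,a) = (a^c/c!) / Σ_{k=0}^{c} a^k/k!
a^4/4! = 0.026143
Σ terms (k=0..4): 1.00000 + 0.89000 + 0.39605 + 0.11749 + 0.02614 = 2.429687
B = 0.026143/2.429687 = 0.010760

Final: 0.010760


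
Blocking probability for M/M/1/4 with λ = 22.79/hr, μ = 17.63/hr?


ρ = λ/μ = 22.79/17.63 = 1.2927
P_K = (1−ρ)ρ^K/(1−ρ^(K+1)) = (-0.2927·2.792338)/(1 − 3.609608)
= -0.817270/-2.609608 = 0.313177

Final: 0.313177


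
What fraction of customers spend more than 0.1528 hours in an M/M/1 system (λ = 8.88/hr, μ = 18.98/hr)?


W ~ Exponential(μ−λ) for M/M/1.
μ − λ = 18.98 − 8.88 = 10.1000
P(W > t) = e^{−(μ−λ)t} = e^{−1.5433} = 0.213679

Final: 0.213679


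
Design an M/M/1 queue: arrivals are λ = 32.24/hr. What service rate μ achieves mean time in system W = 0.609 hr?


W = 1/(μ−λ) ⇒ μ − λ = 1/W = 1/0.609 = 1.6420
μ = λ + 1/W = 32.24 + 1.6420 = 33.8820 per hr

Final: 33.8820 /hr


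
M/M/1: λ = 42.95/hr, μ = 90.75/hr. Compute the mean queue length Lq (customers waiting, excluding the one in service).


ρ = 42.95/90.75 = 0.4733
Lq = ρ²/(1−ρ) = 0.2240/0.5267 = 0.4253

Final: 0.4253


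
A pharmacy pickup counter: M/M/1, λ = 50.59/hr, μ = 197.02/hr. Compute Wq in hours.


ρ = 50.59/197.02 = 0.2568
Wq = ρ/(μ−λ) = 0.2568/(197.02 − 50.59) = 0.2568/146.43 = 0.001754 hr

Final: 0.001754 hr


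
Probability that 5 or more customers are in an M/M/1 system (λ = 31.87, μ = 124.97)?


ρ = 31.87/124.97 = 0.2550
P(N ≥ n) = ρ^n = 0.2550^5 = 0.001079

Final: 0.001079


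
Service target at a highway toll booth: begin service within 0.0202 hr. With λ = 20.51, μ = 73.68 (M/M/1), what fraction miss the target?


ρ = 20.51/73.68 = 0.2784
P(Wq > t) = ρ·e^{−(μ−λ)t} = 0.2784·e^{−1.0740}
= 0.2784·0.341628 = 0.095097

Final: 0.095097


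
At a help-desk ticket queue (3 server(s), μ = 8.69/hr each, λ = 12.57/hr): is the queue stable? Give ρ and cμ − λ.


Total capacity cμ = 3·8.69 = 26.07/hr
ρ = λ/(cμ) = 12.57/26.07 = 0.4822
Stable ⇔ ρ < 1: YES
Spare capacity = cμ − λ = 26.07 − 12.57 = 13.50/hr

Final: ρ = 0.4822; stable; margin = 13.50/hr


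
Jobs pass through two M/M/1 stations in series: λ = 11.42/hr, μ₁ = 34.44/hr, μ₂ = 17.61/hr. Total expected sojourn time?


Each node sees arrival rate λ = 11.42/hr (tandem ⇒ throughput preserved).
W₁ = 1/(μ₁−λ) = 1/(34.44−11.42) = 0.04344 hr
W₂ = 1/(μ₂−λ) = 1/(17.61−11.42) = 0.16155 hr
W_total = W₁ + W₂ = 0.04344 + 0.16155 = 0.20499 hr

Final: 0.20499 hr


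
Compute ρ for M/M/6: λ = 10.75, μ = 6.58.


ρ = λ/(cμ) = 10.75/(6·6.58) = 10.75/39.48 = 0.2723

Final: 0.2723


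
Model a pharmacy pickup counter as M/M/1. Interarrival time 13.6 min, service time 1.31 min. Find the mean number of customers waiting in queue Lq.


λ = 60/13.6 = 4.4118 /hr
μ = 60/1.31 = 45.8015 /hr
ρ = λ/μ = 4.4118/45.8015 = 0.09632
Lq = ρ²/(1−ρ) = 0.009278/0.9037 = 0.01027

Final: 0.01027


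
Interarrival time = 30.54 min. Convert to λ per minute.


λ = 1/(interarrival time) in consistent units.
1 minute = 1 min, so λ = 1/30.54 = 0.03274 per minute

Final: 0.03274 /min


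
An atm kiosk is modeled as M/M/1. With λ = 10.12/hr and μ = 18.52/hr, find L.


ρ = λ/μ = 10.12/18.52 = 0.5464
L = ρ/(1−ρ) = 0.5464/(1 − 0.5464) = 0.5464/0.4536 = 1.2048

Final: 1.2048


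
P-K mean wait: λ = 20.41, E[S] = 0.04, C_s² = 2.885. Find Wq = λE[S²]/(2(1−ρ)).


ρ = λ·E[S] = 20.41·0.04 = 0.8164
E[S²] = E[S]²(1+C_s²) = 0.04²·(1+2.885) = 0.006216
Wq = λ·E[S²]/(2(1−ρ)) = 20.41·0.006216/(2·0.1836) = 0.34550 hr

Final: 0.34550 hr


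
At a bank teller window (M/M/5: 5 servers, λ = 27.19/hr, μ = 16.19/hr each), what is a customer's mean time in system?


a = 1.6794; ρ = 0.3359; P₀ = 0.185934
Lq = P₀·a^c·ρ/(c!(1−ρ)²) = 0.01577
Wq = Lq/λ = 0.01577/27.19 = 0.0005798 hr
W = Wq + 1/μ = 0.0005798 + 0.06177 = 0.06235 hr

Final: 0.06235 hr


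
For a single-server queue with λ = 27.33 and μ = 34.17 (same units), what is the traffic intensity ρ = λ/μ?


ρ = λ/μ = 27.33/34.17 = 0.7998

Final: 0.7998


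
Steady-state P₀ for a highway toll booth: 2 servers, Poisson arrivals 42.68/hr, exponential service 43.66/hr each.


a = λ/μ = 42.68/43.66 = 0.9776; ρ = a/c = 0.4888
Σ_{k=0}^{1} a^k/k! (terms k=0..1) = 1.00000 + 0.97755 = 1.97755
Tail: a^2/(2!(1−ρ)) = 0.95561/(2·0.5112) = 0.93463
P₀ = 1/(1.97755 + 0.93463) = 1/2.91219 = 0.343385

Final: 0.343385


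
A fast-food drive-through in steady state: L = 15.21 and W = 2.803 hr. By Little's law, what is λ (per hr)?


λ = L/W = 15.21/2.803 = 5.4263 /hr

Final: 5.4263 /hr


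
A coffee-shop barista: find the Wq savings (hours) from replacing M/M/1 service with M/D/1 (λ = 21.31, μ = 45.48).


ρ = 21.31/45.48 = 0.4686
Wq(M/M/1) = ρ/(μ−λ) = 0.4686/24.17 = 0.01939 hr
Wq(M/D/1) = ρ/(2(μ−λ)) = 0.009693 hr
Savings = 0.01939 − 0.009693 = 0.009693 hr

Final: 0.009693 hr


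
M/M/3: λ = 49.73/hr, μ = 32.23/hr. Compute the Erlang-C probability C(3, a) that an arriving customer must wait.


a = λ/μ = 1.5430; ρ = a/3 = 0.5143
P₀ = 0.200242 (from M/M/c formula)
C(c,a) = [a^c/(c!(1−ρ))]·P₀ = [3.67345/(6·0.4857)]·0.200242
= 1.26060·0.200242 = 0.252425

Final: 0.252425


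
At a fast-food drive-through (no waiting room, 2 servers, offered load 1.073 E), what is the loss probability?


B(c,a) = (a^c/c!) / Σ_{k=0}^{c} a^k/k!
a^2/2! = 0.575664
Σ terms (k=0..2): 1.00000 + 1.07300 + 0.57566 = 2.648664
B = 0.575664/2.648664 = 0.217341

Final: 0.217341


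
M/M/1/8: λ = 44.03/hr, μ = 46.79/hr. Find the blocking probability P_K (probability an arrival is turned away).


ρ = λ/μ = 44.03/46.79 = 0.9410
P_K = (1−ρ)ρ^K/(1−ρ^(K+1)) = (0.05899·0.614844)/(1 − 0.578576)
= 0.036268/0.421424 = 0.086060

Final: 0.086060


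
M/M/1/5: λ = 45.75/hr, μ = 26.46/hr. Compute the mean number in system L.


ρ = 45.75/26.46 = 1.7290
L = ρ[1 − (K+1)ρ^K + Kρ^(K+1)] / [(1−ρ)(1−ρ^(K+1))]
Numerator: 1.7290·(1 − 6·15.452768 + 5·26.718222) = 72.402054
Denominator: (-0.7290)·(-25.718222) = 18.749225
L = 72.402054/18.749225 = 3.8616

Final: 3.8616


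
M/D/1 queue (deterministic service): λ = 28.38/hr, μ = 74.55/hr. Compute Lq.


ρ = 28.38/74.55 = 0.3807
M/D/1: Lq = ρ²/(2(1−ρ)) = 0.1449/(2·0.6193) = 0.11700

Final: 0.11700


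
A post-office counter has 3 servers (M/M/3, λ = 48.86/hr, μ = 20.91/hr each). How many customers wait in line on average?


a = λ/μ = 2.3367; ρ = a/3 = 0.7789
P₀ = 0.063760
Lq = P₀·a^c·ρ / (c!·(1−ρ)²) = 0.063760·12.75846·0.7789/(6·0.04889)
= 2.16008

Final: 2.16008


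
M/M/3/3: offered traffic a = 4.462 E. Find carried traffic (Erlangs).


B(3,4.462) = 0.489896 (Erlang-B)
Carried load = a(1 − B) = 4.462·(1 − 0.489896) = 4.462·0.510104 = 2.2761 E

Final: 2.2761 Erlangs


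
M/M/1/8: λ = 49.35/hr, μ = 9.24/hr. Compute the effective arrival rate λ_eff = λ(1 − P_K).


ρ = 5.3409; P_K = (1−ρ)ρ^8/(1−ρ^9) = 0.812766
λ_eff = λ(1 − P_K) = 49.35·(1 − 0.812766) = 49.35·0.187234 = 9.2400 /hr

Final: 9.2400 /hr


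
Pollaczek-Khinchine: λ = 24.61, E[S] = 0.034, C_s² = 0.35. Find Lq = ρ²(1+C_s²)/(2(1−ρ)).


ρ = λ·E[S] = 24.61·0.034 = 0.8367
Lq = ρ²(1+C_s²)/(2(1−ρ)) = 0.7001·(1+0.35)/(2·0.1633)
= 0.7001·1.3500/0.3265 = 2.89471

Final: 2.89471


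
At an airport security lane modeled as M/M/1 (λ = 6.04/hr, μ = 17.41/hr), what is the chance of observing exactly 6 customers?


ρ = 6.04/17.41 = 0.3469
P_n = (1−ρ)·ρ^n = (1 − 0.3469)·0.3469^6 = 0.6531·0.001744 = 0.001139

Final: 0.001139


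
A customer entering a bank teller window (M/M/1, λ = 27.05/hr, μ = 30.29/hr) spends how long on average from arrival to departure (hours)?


W = 1/(μ−λ) = 1/(30.29 − 27.05) = 1/3.24 = 0.3086 hr

Final: 0.3086 hr


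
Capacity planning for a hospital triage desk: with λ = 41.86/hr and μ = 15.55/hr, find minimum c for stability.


Stability requires cμ > λ ⇔ c > λ/μ.
λ/μ = 41.86/15.55 = 2.6920
Minimum integer c = ⌊2.6920⌋ + 1 = 3
Check: 3·15.55 = 46.65 > 41.86, while 2·15.55 = 31.10 ≤ 41.86

Final: 3 servers


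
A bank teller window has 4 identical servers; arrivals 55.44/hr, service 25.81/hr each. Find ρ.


ρ = λ/(cμ) = 55.44/(4·25.81) = 55.44/103.24 = 0.5370

Final: 0.5370


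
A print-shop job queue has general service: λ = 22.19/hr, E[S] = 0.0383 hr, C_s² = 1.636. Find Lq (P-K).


ρ = λ·E[S] = 22.19·0.0383 = 0.8499
Lq = ρ²(1+C_s²)/(2(1−ρ)) = 0.7223·(1+1.636)/(2·0.1501)
= 0.7223·2.6360/0.3002 = 6.34133

Final: 6.34133


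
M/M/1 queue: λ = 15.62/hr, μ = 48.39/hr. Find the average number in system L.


ρ = λ/μ = 15.62/48.39 = 0.3228
L = ρ/(1−ρ) = 0.3228/(1 − 0.3228) = 0.3228/0.6772 = 0.4767

Final: 0.4767


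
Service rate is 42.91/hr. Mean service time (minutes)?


Mean service time = 1/μ = 1/42.91 hour = 0.02330 hour
In minutes: 0.02330 × 60 = 1.3983 min

Final: 1.3983 min


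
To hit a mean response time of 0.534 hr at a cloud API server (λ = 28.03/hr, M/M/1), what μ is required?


W = 1/(μ−λ) ⇒ μ − λ = 1/W = 1/0.534 = 1.8727
μ = λ + 1/W = 28.03 + 1.8727 = 29.9027 per hr

Final: 29.9027 /hr


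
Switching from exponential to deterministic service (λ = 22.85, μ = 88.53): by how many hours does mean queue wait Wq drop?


ρ = 22.85/88.53 = 0.2581
Wq(M/M/1) = ρ/(μ−λ) = 0.2581/65.68 = 0.003930 hr
Wq(M/D/1) = ρ/(2(μ−λ)) = 0.001965 hr
Savings = 0.003930 − 0.001965 = 0.001965 hr

Final: 0.001965 hr


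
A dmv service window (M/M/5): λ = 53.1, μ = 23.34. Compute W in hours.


a = 2.2751; ρ = 0.4550; P₀ = 0.101278
Lq = P₀·a^c·ρ/(c!(1−ρ)²) = 0.07880
Wq = Lq/λ = 0.07880/53.1 = 0.001484 hr
W = Wq + 1/μ = 0.001484 + 0.04284 = 0.04433 hr

Final: 0.04433 hr


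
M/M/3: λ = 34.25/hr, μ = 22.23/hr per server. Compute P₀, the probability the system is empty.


a = λ/μ = 34.25/22.23 = 1.5407; ρ = a/c = 0.5136
Σ_{k=0}^{2} a^k/k! (terms k=0..2) = 1.00000 + 1.54071 + 1.18689 = 3.72761
Tail: a^3/(3!(1−ρ)) = 3.65732/(6·0.4864) = 1.25312
P₀ = 1/(3.72761 + 1.25312) = 1/4.98072 = 0.200774

Final: 0.200774


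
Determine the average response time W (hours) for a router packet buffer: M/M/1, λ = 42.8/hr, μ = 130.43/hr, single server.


W = 1/(μ−λ) = 1/(130.43 − 42.8) = 1/87.63 = 0.01141 hr

Final: 0.01141 hr


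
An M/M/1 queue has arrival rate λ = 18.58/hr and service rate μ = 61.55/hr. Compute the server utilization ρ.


ρ = λ/μ = 18.58/61.55 = 0.3019

Final: 0.3019


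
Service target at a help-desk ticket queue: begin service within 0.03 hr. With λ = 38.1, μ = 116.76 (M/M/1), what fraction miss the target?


ρ = 38.1/116.76 = 0.3263
P(Wq > t) = ρ·e^{−(μ−λ)t} = 0.3263·e^{−2.3598}
= 0.3263·0.094439 = 0.030816

Final: 0.030816


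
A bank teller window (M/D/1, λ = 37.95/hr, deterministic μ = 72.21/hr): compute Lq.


ρ = 37.95/72.21 = 0.5256
M/D/1: Lq = ρ²/(2(1−ρ)) = 0.2762/(2·0.4744) = 0.29108

Final: 0.29108


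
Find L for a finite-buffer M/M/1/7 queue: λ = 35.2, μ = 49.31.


ρ = 35.2/49.31 = 0.7139
L = ρ[1 − (K+1)ρ^K + Kρ^(K+1)] / [(1−ρ)(1−ρ^(K+1))]
Numerator: 0.7139·(1 − 8·0.094461 + 7·0.067431) = 0.511352
Denominator: (0.2861)·(0.932569) = 0.266853
L = 0.511352/0.266853 = 1.9162

Final: 1.9162


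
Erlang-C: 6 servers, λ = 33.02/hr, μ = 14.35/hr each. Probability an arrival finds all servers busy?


a = λ/μ = 2.3010; ρ = a/6 = 0.3835
P₀ = 0.099809 (from M/M/c formula)
C(c,a) = [a^c/(c!(1−ρ))]·P₀ = [148.44002/(720·0.6165)]·0.099809
= 0.33442·0.099809 = 0.033378

Final: 0.033378


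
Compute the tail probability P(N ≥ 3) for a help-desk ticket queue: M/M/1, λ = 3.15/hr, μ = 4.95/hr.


ρ = 3.15/4.95 = 0.6364
P(N ≥ n) = ρ^n = 0.6364^3 = 0.257701

Final: 0.257701


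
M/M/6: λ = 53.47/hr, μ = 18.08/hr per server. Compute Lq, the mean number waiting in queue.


a = λ/μ = 2.9574; ρ = a/6 = 0.4929
P₀ = 0.051159
Lq = P₀·a^c·ρ / (c!·(1−ρ)²) = 0.051159·669.06844·0.4929/(720·0.25715)
= 0.09113

Final: 0.09113


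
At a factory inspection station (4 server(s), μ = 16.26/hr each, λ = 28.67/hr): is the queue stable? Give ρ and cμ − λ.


Total capacity cμ = 4·16.26 = 65.04/hr
ρ = λ/(cμ) = 28.67/65.04 = 0.4408
Stable ⇔ ρ < 1: YES
Spare capacity = cμ − λ = 65.04 − 28.67 = 36.37/hr

Final: ρ = 0.4408; stable; margin = 36.37/hr


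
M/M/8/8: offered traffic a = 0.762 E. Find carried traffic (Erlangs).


B(8,0.762) = 0.000001316 (Erlang-B)
Carried load = a(1 − B) = 0.762·(1 − 0.000001316) = 0.762·0.999999 = 0.7620 E

Final: 0.7620 Erlangs


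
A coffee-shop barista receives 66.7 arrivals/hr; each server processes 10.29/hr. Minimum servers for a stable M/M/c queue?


Stability requires cμ > λ ⇔ c > λ/μ.
λ/μ = 66.7/10.29 = 6.4820
Minimum integer c = ⌊6.4820⌋ + 1 = 7
Check: 7·10.29 = 72.03 > 66.7, while 6·10.29 = 61.74 ≤ 66.7

Final: 7 servers


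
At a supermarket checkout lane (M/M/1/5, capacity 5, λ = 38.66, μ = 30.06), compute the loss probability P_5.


ρ = λ/μ = 38.66/30.06 = 1.2861
P_K = (1−ρ)ρ^K/(1−ρ^(K+1)) = (-0.2861·3.518555)/(1 − 4.525194)
= -1.006639/-3.525194 = 0.285556

Final: 0.285556


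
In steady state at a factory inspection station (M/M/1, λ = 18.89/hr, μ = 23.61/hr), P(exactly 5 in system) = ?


ρ = 18.89/23.61 = 0.8001
P_n = (1−ρ)·ρ^n = (1 − 0.8001)·0.8001^5 = 0.1999·0.327854 = 0.065543

Final: 0.065543


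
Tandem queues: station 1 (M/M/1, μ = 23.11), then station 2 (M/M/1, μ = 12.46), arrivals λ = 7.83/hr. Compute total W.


Each node sees arrival rate λ = 7.83/hr (tandem ⇒ throughput preserved).
W₁ = 1/(μ₁−λ) = 1/(23.11−7.83) = 0.06545 hr
W₂ = 1/(μ₂−λ) = 1/(12.46−7.83) = 0.21598 hr
W_total = W₁ + W₂ = 0.06545 + 0.21598 = 0.28143 hr

Final: 0.28143 hr


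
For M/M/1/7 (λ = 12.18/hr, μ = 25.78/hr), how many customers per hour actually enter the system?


ρ = 0.4725; P_K = (1−ρ)ρ^7/(1−ρ^8) = 0.002779
λ_eff = λ(1 − P_K) = 12.18·(1 − 0.002779) = 12.18·0.997221 = 12.1462 /hr

Final: 12.1462 /hr


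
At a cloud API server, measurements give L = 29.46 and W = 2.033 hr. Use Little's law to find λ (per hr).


λ = L/W = 29.46/2.033 = 14.4909 /hr

Final: 14.4909 /hr


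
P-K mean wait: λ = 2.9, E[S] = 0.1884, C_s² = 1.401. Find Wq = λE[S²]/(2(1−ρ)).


ρ = λ·E[S] = 2.9·0.1884 = 0.5464
E[S²] = E[S]²(1+C_s²) = 0.1884²·(1+1.401) = 0.085222
Wq = λ·E[S²]/(2(1−ρ)) = 2.9·0.085222/(2·0.4536) = 0.27240 hr

Final: 0.27240 hr


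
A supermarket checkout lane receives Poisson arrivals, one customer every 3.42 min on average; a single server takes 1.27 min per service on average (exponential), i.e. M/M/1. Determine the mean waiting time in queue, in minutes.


λ = 60/3.42 = 17.5439 /hr
μ = 60/1.27 = 47.2441 /hr
ρ = λ/μ = 17.5439/47.2441 = 0.3713
Wq = ρ/(μ−λ) = 0.3713/(47.2441−17.5439) = 0.01250 hr
In minutes: 0.01250·60 = 0.7502 min

Final: 0.7502 min


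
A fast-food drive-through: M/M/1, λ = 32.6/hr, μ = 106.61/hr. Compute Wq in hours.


ρ = 32.6/106.61 = 0.3058
Wq = ρ/(μ−λ) = 0.3058/(106.61 − 32.6) = 0.3058/74.01 = 0.004132 hr

Final: 0.004132 hr


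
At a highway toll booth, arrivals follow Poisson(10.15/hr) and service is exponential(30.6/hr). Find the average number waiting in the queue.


ρ = 10.15/30.6 = 0.3317
Lq = ρ²/(1−ρ) = 0.1100/0.6683 = 0.1646

Final: 0.1646


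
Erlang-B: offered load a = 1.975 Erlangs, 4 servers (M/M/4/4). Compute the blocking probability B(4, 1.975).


B(c,a) = (a^c/c!) / Σ_{k=0}^{c} a^k/k!
a^4/4! = 0.633953
Σ terms (k=0..4): 1.00000 + 1.97500 + 1.95031 + 1.28396 + 0.63395 = 6.843221
B = 0.633953/6.843221 = 0.092640

Final: 0.092640


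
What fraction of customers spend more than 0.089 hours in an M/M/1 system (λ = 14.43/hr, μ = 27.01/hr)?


W ~ Exponential(μ−λ) for M/M/1.
μ − λ = 27.01 − 14.43 = 12.5800
P(W > t) = e^{−(μ−λ)t} = e^{−1.1196} = 0.326404

Final: 0.326404


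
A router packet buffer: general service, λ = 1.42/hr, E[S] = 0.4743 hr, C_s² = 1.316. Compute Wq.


ρ = λ·E[S] = 1.42·0.4743 = 0.6735
E[S²] = E[S]²(1+C_s²) = 0.4743²·(1+1.316) = 0.521008
Wq = λ·E[S²]/(2(1−ρ)) = 1.42·0.521008/(2·0.3265) = 1.13299 hr

Final: 1.13299 hr


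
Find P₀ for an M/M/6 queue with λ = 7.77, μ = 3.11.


a = λ/μ = 7.77/3.11 = 2.4984; ρ = a/c = 0.4164
Σ_{k=0}^{5} a^k/k! (terms k=0..5) = 1.00000 + 2.49839 + 3.12098 + 2.59915 + 1.62342 + 0.81119 = 11.65313
Tail: a^6/(6!(1−ρ)) = 243.20012/(720·0.5836) = 0.57878
P₀ = 1/(11.65313 + 0.57878) = 1/12.23191 = 0.081753

Final: 0.081753


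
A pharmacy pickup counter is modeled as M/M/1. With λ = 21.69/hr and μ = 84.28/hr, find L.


ρ = λ/μ = 21.69/84.28 = 0.2574
L = ρ/(1−ρ) = 0.2574/(1 − 0.2574) = 0.2574/0.7426 = 0.3465

Final: 0.3465


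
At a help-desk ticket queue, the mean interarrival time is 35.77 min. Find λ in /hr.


λ = 1/(interarrival time) in consistent units.
1 hour = 60 min, so λ = 60/35.77 = 1.6774 per hour

Final: 1.6774 /hr


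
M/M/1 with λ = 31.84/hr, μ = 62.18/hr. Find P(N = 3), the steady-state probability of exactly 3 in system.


ρ = 31.84/62.18 = 0.5121
P_n = (1−ρ)·ρ^n = (1 − 0.5121)·0.5121^3 = 0.4879·0.134266 = 0.065514

Final: 0.065514


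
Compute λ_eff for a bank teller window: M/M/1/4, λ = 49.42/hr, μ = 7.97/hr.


ρ = 6.2008; P_K = (1−ρ)ρ^4/(1−ρ^5) = 0.838821
λ_eff = λ(1 − P_K) = 49.42·(1 − 0.838821) = 49.42·0.161179 = 7.9655 /hr

Final: 7.9655 /hr


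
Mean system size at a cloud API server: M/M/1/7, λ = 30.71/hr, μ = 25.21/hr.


ρ = 30.71/25.21 = 1.2182
L = ρ[1 − (K+1)ρ^K + Kρ^(K+1)] / [(1−ρ)(1−ρ^(K+1))]
Numerator: 1.2182·(1 − 8·3.980602 + 7·4.849040) = 3.774444
Denominator: (-0.2182)·(-3.849040) = 0.839735
L = 3.774444/0.839735 = 4.4948

Final: 4.4948


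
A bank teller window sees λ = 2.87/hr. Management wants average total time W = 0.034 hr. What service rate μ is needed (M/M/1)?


W = 1/(μ−λ) ⇒ μ − λ = 1/W = 1/0.034 = 29.4118
μ = λ + 1/W = 2.87 + 29.4118 = 32.2818 per hr

Final: 32.2818 /hr


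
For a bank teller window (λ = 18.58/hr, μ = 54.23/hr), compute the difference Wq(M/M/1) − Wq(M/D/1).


ρ = 18.58/54.23 = 0.3426
Wq(M/M/1) = ρ/(μ−λ) = 0.3426/35.65 = 0.009611 hr
Wq(M/D/1) = ρ/(2(μ−λ)) = 0.004805 hr
Savings = 0.009611 − 0.004805 = 0.004805 hr

Final: 0.004805 hr


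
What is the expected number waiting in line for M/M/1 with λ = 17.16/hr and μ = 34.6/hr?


ρ = 17.16/34.6 = 0.4960
Lq = ρ²/(1−ρ) = 0.2460/0.5040 = 0.4880

Final: 0.4880


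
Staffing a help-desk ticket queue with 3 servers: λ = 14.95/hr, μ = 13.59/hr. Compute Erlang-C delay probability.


a = λ/μ = 1.1001; ρ = a/3 = 0.3667
P₀ = 0.327279 (from M/M/c formula)
C(c,a) = [a^c/(c!(1−ρ))]·P₀ = [1.33127/(6·0.6333)]·0.327279
= 0.35035·0.327279 = 0.114661

Final: 0.114661


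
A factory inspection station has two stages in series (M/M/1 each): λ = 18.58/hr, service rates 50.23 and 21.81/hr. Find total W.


Each node sees arrival rate λ = 18.58/hr (tandem ⇒ throughput preserved).
W₁ = 1/(μ₁−λ) = 1/(50.23−18.58) = 0.03160 hr
W₂ = 1/(μ₂−λ) = 1/(21.81−18.58) = 0.30960 hr
W_total = W₁ + W₂ = 0.03160 + 0.30960 = 0.34119 hr

Final: 0.34119 hr


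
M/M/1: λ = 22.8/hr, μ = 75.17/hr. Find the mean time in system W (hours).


W = 1/(μ−λ) = 1/(75.17 − 22.8) = 1/52.37 = 0.01909 hr

Final: 0.01909 hr


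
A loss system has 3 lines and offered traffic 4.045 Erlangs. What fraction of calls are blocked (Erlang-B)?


B(c,a) = (a^c/c!) / Σ_{k=0}^{c} a^k/k!
a^3/3! = 11.030732
Σ terms (k=0..3): 1.00000 + 4.04500 + 8.18101 + 11.03073 = 24.256744
B = 11.030732/24.256744 = 0.454749

Final: 0.454749


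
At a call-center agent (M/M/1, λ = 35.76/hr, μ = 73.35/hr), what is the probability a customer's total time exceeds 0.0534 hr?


W ~ Exponential(μ−λ) for M/M/1.
μ − λ = 73.35 − 35.76 = 37.5900
P(W > t) = e^{−(μ−λ)t} = e^{−2.0073} = 0.134350

Final: 0.134350


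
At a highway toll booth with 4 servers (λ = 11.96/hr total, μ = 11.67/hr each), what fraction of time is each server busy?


ρ = λ/(cμ) = 11.96/(4·11.67) = 11.96/46.68 = 0.2562

Final: 0.2562


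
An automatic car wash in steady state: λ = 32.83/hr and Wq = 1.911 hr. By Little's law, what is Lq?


Lq = λWq = 32.83·1.911 = 62.7381

Final: 62.7381


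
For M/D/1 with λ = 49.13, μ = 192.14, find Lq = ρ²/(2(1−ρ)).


ρ = 49.13/192.14 = 0.2557
M/D/1: Lq = ρ²/(2(1−ρ)) = 0.06538/(2·0.7443) = 0.04392

Final: 0.04392


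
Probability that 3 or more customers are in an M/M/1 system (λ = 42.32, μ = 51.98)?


ρ = 42.32/51.98 = 0.8142
P(N ≥ n) = ρ^n = 0.8142^3 = 0.539670

Final: 0.539670


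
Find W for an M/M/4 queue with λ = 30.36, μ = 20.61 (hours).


a = 1.4731; ρ = 0.3683; P₀ = 0.227203
Lq = P₀·a^c·ρ/(c!(1−ρ)²) = 0.04113
Wq = Lq/λ = 0.04113/30.36 = 0.001355 hr
W = Wq + 1/μ = 0.001355 + 0.04852 = 0.04987 hr

Final: 0.04987 hr


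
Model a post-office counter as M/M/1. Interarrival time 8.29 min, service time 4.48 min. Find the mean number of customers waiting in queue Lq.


λ = 60/8.29 = 7.2376 /hr
μ = 60/4.48 = 13.3929 /hr
ρ = λ/μ = 7.2376/13.3929 = 0.5404
Lq = ρ²/(1−ρ) = 0.2920/0.4596 = 0.6354

Final: 0.6354


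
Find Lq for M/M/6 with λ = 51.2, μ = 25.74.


a = λ/μ = 1.9891; ρ = a/6 = 0.3315
P₀ = 0.136620
Lq = P₀·a^c·ρ / (c!·(1−ρ)²) = 0.136620·61.93962·0.3315/(720·0.44687)
= 0.008719

Final: 0.008719


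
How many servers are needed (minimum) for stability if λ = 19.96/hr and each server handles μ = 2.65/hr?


Stability requires cμ > λ ⇔ c > λ/μ.
λ/μ = 19.96/2.65 = 7.5321
Minimum integer c = ⌊7.5321⌋ + 1 = 8
Check: 8·2.65 = 21.20 > 19.96, while 7·2.65 = 18.55 ≤ 19.96

Final: 8 servers


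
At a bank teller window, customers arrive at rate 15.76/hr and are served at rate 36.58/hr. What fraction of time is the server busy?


ρ = λ/μ = 15.76/36.58 = 0.4308

Final: 0.4308


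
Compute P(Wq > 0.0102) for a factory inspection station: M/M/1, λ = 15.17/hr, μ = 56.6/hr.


ρ = 15.17/56.6 = 0.2680
P(Wq > t) = ρ·e^{−(μ−λ)t} = 0.2680·e^{−0.4226}
= 0.2680·0.655350 = 0.175648

Final: 0.175648


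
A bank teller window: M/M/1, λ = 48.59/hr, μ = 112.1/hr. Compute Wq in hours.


ρ = 48.59/112.1 = 0.4335
Wq = ρ/(μ−λ) = 0.4335/(112.1 − 48.59) = 0.4335/63.51 = 0.006825 hr

Final: 0.006825 hr


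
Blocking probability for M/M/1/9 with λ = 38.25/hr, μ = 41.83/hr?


ρ = λ/μ = 38.25/41.83 = 0.9144
P_K = (1−ρ)ρ^K/(1−ρ^(K+1)) = (0.08558·0.446984)/(1 − 0.408729)
= 0.038255/0.591271 = 0.064700

Final: 0.064700


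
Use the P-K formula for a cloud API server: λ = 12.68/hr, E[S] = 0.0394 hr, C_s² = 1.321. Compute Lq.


ρ = λ·E[S] = 12.68·0.0394 = 0.4996
Lq = ρ²(1+C_s²)/(2(1−ρ)) = 0.2496·(1+1.321)/(2·0.5004)
= 0.2496·2.3210/1.0008 = 0.57883

Final: 0.57883


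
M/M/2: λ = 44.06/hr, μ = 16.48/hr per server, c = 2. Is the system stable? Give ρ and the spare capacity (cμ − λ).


Total capacity cμ = 2·16.48 = 32.96/hr
ρ = λ/(cμ) = 44.06/32.96 = 1.3368
Stable ⇔ ρ < 1: NO
Spare capacity = cμ − λ = 32.96 − 44.06 = -11.10/hr

Final: ρ = 1.3368; unstable; margin = -11.10/hr


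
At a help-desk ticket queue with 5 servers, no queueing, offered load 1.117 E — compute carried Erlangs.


B(5,1.117) = 0.004747 (Erlang-B)
Carried load = a(1 − B) = 1.117·(1 − 0.004747) = 1.117·0.995253 = 1.1117 E

Final: 1.1117 Erlangs


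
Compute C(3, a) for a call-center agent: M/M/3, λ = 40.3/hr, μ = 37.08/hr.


a = λ/μ = 1.0868; ρ = a/3 = 0.3623
P₀ = 0.331899 (from M/M/c formula)
C(c,a) = [a^c/(c!(1−ρ))]·P₀ = [1.28380/(6·0.6377)]·0.331899
= 0.33552·0.331899 = 0.111358

Final: 0.111358


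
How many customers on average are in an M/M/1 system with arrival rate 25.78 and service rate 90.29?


ρ = λ/μ = 25.78/90.29 = 0.2855
L = ρ/(1−ρ) = 0.2855/(1 − 0.2855) = 0.2855/0.7145 = 0.3996

Final: 0.3996


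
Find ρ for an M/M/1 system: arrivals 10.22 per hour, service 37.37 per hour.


ρ = λ/μ = 10.22/37.37 = 0.2735

Final: 0.2735


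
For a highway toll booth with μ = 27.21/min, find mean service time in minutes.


Mean service time = 1/μ = 1/27.21 minute = 0.03675 minute
In minutes: 0.03675 × 1 = 0.03675 min

Final: 0.03675 min


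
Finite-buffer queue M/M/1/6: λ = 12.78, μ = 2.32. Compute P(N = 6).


ρ = λ/μ = 12.78/2.32 = 5.5086
P_K = (1−ρ)ρ^K/(1−ρ^(K+1)) = (-4.5086·27941.982324)/(1 − 153921.781942)
= -125979.799618/-153920.781942 = 0.818472

Final: 0.818472


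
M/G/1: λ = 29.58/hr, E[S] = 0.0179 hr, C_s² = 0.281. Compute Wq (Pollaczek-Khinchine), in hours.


ρ = λ·E[S] = 29.58·0.0179 = 0.5295
E[S²] = E[S]²(1+C_s²) = 0.0179²·(1+0.281) = 0.0004104
Wq = λ·E[S²]/(2(1−ρ)) = 29.58·0.0004104/(2·0.4705) = 0.01290 hr

Final: 0.01290 hr


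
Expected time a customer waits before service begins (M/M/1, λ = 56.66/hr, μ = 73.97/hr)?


ρ = 56.66/73.97 = 0.7660
Wq = ρ/(μ−λ) = 0.7660/(73.97 − 56.66) = 0.7660/17.31 = 0.04425 hr

Final: 0.04425 hr


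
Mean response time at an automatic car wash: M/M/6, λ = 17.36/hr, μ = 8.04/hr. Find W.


a = 2.1592; ρ = 0.3599; P₀ = 0.115145
Lq = P₀·a^c·ρ/(c!(1−ρ)²) = 0.01423
Wq = Lq/λ = 0.01423/17.36 = 0.0008198 hr
W = Wq + 1/μ = 0.0008198 + 0.12438 = 0.12520 hr

Final: 0.12520 hr


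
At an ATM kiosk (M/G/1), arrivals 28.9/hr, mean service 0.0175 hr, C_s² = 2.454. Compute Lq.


ρ = λ·E[S] = 28.9·0.0175 = 0.5058
Lq = ρ²(1+C_s²)/(2(1−ρ)) = 0.2558·(1+2.454)/(2·0.4942)
= 0.2558·3.4540/0.9885 = 0.89375

Final: 0.89375


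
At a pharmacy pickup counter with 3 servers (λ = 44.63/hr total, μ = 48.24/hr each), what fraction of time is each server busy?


ρ = λ/(cμ) = 44.63/(3·48.24) = 44.63/144.72 = 0.3084

Final: 0.3084


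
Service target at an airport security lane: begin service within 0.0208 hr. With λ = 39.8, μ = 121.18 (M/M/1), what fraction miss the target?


ρ = 39.8/121.18 = 0.3284
P(Wq > t) = ρ·e^{−(μ−λ)t} = 0.3284·e^{−1.6927}
= 0.3284·0.184021 = 0.060439

Final: 0.060439


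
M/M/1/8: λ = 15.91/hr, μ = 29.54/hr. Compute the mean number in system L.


ρ = 15.91/29.54 = 0.5386
L = ρ[1 − (K+1)ρ^K + Kρ^(K+1)] / [(1−ρ)(1−ρ^(K+1))]
Numerator: 0.5386·(1 − 9·0.007081 + 8·0.003814) = 0.520701
Denominator: (0.4614)·(0.996186) = 0.459649
L = 0.520701/0.459649 = 1.1328

Final: 1.1328


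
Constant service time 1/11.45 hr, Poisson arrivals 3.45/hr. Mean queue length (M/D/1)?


ρ = 3.45/11.45 = 0.3013
M/D/1: Lq = ρ²/(2(1−ρ)) = 0.09079/(2·0.6987) = 0.06497

Final: 0.06497
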